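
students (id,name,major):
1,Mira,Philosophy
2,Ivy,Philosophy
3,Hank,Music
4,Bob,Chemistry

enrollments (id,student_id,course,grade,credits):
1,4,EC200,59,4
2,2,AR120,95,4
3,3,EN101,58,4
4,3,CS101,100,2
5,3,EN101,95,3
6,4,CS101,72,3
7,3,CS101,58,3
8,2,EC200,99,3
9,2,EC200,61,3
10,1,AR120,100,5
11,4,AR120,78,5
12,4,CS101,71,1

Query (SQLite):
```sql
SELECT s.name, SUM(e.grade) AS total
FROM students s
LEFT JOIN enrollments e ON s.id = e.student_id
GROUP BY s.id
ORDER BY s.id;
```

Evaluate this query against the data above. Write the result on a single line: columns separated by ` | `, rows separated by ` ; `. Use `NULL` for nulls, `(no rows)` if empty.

LEFT JOIN keeps every students row; unmatched ones get NULL for enrollments columns.
Group by students.id and compute SUM(e.grade). SUM over an all-NULL group is NULL.
  1: ids {10} → SUM(e.grade)=100
  2: ids {2, 8, 9} → SUM(e.grade)=255
  3: ids {3, 4, 5, 7} → SUM(e.grade)=311
  4: ids {1, 6, 11, 12} → SUM(e.grade)=280

Mira | 100 ; Ivy | 255 ; Hank | 311 ; Bob | 280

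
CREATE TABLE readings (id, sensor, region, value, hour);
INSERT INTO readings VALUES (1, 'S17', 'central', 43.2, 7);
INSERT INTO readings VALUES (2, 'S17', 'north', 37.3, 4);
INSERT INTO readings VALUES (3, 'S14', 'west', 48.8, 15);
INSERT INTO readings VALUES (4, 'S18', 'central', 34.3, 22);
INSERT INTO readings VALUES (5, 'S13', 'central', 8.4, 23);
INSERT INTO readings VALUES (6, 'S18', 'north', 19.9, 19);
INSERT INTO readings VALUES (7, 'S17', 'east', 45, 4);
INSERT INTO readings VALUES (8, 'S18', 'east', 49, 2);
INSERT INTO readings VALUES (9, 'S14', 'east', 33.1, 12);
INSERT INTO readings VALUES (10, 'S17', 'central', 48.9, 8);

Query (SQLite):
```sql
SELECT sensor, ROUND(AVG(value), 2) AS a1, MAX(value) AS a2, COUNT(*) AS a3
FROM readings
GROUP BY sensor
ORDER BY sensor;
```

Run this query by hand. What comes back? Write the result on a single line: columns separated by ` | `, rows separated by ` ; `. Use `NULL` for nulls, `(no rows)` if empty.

S13 | 8.4 | 8.4 | 1 ; S14 | 40.95 | 48.8 | 2 ; S17 | 43.6 | 48.9 | 4 ; S18 | 34.4 | 49 | 3

Group readings by sensor.
Per group compute: ROUND(AVG(value), 2), MAX(value), COUNT(*).
  S13: ids {5} → ROUND(AVG(value), 2)=8.4, MAX(value)=8.4, COUNT(*)=1
  S14: ids {3, 9} → ROUND(AVG(value), 2)=40.95, MAX(value)=48.8, COUNT(*)=2
  S17: ids {1, 2, 7, 10} → ROUND(AVG(value), 2)=43.6, MAX(value)=48.9, COUNT(*)=4
  S18: ids {4, 6, 8} → ROUND(AVG(value), 2)=34.4, MAX(value)=49, COUNT(*)=3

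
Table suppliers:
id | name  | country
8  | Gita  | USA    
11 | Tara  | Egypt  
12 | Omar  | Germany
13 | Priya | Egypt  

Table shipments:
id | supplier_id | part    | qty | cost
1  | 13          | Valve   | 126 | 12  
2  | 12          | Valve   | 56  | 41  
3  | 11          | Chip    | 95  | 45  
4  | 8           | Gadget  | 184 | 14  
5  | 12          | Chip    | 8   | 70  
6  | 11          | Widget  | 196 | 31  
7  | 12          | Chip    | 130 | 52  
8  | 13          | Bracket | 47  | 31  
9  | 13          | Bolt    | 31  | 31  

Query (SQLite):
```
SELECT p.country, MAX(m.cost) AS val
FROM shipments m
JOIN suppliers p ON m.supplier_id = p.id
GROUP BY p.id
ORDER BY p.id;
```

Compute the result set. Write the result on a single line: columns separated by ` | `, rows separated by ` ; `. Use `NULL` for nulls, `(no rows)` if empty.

Join each shipments row to its suppliers via supplier_id.
Group joined rows by suppliers.id; compute MAX(m.cost) per group.
  8: ids {4} → MAX(m.cost)=14
  11: ids {3, 6} → MAX(m.cost)=45
  12: ids {2, 5, 7} → MAX(m.cost)=70
  13: ids {1, 8, 9} → MAX(m.cost)=31

USA | 14 ; Egypt | 45 ; Germany | 70 ; Egypt | 31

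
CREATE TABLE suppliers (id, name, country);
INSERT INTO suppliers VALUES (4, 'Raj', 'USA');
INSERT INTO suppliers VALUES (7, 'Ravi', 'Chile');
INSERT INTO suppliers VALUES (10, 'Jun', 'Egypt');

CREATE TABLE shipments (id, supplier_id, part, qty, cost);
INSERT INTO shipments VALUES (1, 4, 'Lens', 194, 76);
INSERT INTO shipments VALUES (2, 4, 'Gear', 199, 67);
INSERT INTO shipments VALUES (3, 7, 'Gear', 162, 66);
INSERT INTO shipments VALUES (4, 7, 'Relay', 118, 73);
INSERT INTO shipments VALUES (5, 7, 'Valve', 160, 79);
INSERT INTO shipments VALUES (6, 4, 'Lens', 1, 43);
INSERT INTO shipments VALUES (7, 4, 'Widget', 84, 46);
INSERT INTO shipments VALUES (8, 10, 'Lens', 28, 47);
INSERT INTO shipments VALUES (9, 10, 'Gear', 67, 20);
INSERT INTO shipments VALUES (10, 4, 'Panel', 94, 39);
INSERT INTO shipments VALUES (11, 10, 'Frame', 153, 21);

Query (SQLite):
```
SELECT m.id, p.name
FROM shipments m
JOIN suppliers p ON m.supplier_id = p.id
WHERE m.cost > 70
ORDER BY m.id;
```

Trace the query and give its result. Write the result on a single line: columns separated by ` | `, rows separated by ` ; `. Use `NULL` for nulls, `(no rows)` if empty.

1 | Raj ; 4 | Ravi ; 5 | Ravi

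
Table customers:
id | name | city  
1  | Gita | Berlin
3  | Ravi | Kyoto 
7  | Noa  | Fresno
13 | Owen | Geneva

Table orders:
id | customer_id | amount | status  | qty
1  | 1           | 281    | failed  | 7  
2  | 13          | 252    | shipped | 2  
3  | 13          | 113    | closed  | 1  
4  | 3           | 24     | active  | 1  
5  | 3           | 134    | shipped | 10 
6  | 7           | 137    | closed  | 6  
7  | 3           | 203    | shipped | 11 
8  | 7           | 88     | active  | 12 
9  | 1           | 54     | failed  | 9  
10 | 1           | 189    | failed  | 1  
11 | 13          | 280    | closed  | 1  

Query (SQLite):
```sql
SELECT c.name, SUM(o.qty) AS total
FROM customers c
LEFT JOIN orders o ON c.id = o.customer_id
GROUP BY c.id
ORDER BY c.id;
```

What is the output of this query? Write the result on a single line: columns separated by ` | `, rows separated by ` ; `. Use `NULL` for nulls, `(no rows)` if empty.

Gita | 17 ; Ravi | 22 ; Noa | 18 ; Owen | 4

LEFT JOIN keeps every customers row; unmatched ones get NULL for orders columns.
Group by customers.id and compute SUM(o.qty). SUM over an all-NULL group is NULL.
  1: ids {1, 9, 10} → SUM(o.qty)=17
  3: ids {4, 5, 7} → SUM(o.qty)=22
  7: ids {6, 8} → SUM(o.qty)=18
  13: ids {2, 3, 11} → SUM(o.qty)=4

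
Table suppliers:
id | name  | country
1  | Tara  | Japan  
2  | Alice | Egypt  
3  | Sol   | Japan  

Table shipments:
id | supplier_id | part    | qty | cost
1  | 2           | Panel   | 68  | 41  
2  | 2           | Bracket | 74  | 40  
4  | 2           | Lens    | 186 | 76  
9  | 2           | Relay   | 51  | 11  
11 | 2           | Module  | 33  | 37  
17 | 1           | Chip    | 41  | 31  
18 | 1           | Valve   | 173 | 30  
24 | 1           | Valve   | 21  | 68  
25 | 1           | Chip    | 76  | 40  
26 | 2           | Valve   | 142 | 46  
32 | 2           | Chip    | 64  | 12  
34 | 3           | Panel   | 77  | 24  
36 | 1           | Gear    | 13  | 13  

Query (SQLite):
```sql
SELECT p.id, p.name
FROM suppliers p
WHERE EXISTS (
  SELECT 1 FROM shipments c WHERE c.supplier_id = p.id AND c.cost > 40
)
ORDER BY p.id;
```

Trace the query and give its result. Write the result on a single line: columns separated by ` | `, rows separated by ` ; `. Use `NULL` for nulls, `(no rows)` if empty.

For each suppliers row, check whether any shipments with matching supplier_id has cost > 40.
Keep rows where that is true.

1 | Tara ; 2 | Alice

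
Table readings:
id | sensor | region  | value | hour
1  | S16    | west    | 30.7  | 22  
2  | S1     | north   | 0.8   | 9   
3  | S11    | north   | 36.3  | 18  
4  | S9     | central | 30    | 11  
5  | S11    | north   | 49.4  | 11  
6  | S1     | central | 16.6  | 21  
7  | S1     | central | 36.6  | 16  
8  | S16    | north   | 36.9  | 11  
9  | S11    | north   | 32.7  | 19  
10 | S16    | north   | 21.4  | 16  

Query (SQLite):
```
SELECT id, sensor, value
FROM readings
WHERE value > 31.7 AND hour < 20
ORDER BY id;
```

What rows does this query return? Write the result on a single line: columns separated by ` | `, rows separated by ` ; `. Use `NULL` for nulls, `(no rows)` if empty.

3 | S11 | 36.3 ; 5 | S11 | 49.4 ; 7 | S1 | 36.6 ; 8 | S16 | 36.9 ; 9 | S11 | 32.7

value > 31.7: ids {3, 5, 7, 8, 9}
hour < 20: ids {2, 3, 4, 5, 7, 8, 9, 10}
Combine with AND.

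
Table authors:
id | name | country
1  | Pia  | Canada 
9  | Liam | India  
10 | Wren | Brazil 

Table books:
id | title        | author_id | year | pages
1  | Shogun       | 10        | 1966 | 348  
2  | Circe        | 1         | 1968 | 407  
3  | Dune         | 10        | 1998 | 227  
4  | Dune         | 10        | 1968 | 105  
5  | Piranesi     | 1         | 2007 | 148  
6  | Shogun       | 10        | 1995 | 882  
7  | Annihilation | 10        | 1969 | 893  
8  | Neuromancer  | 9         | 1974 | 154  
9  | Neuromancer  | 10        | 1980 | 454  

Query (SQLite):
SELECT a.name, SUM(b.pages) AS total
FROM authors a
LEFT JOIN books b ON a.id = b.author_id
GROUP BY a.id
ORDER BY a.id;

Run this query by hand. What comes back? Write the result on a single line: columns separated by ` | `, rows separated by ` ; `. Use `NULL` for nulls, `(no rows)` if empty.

LEFT JOIN keeps every authors row; unmatched ones get NULL for books columns.
Group by authors.id and compute SUM(b.pages). SUM over an all-NULL group is NULL.
  1: ids {2, 5} → SUM(b.pages)=555
  9: ids {8} → SUM(b.pages)=154
  10: ids {1, 3, 4, 6, 7, 9} → SUM(b.pages)=2909

Pia | 555 ; Liam | 154 ; Wren | 2909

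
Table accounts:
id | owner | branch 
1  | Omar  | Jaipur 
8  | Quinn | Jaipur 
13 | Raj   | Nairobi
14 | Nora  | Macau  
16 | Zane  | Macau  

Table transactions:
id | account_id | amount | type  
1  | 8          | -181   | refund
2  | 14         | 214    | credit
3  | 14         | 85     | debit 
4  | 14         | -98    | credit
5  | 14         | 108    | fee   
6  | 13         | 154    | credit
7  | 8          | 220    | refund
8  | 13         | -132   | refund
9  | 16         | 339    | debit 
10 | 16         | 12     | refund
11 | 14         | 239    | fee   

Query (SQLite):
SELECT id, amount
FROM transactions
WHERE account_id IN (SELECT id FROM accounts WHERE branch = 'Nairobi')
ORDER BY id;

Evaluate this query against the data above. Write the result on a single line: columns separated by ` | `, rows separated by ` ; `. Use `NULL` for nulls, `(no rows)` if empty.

Inner query: accounts.id where branch = 'Nairobi'.
Outer: keep transactions rows whose account_id is in that set.
Inner query → {13}

6 | 154 ; 8 | -132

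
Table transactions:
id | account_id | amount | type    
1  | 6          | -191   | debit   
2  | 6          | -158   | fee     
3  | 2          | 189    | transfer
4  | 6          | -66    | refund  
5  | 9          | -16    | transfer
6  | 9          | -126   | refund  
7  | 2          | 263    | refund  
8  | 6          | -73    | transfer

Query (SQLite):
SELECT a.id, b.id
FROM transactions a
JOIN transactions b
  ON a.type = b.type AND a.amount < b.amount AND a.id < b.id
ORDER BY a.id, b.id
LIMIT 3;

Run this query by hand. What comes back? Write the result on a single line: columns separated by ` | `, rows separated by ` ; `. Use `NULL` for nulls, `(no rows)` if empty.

4 | 7 ; 6 | 7

Pairs (a,b) with same type, a.amount < b.amount, a.id < b.id.
type groups: debit:{1} fee:{2} refund:{4,6,7} transfer:{3,5,8}
Ordered by (a.id, b.id); first 3.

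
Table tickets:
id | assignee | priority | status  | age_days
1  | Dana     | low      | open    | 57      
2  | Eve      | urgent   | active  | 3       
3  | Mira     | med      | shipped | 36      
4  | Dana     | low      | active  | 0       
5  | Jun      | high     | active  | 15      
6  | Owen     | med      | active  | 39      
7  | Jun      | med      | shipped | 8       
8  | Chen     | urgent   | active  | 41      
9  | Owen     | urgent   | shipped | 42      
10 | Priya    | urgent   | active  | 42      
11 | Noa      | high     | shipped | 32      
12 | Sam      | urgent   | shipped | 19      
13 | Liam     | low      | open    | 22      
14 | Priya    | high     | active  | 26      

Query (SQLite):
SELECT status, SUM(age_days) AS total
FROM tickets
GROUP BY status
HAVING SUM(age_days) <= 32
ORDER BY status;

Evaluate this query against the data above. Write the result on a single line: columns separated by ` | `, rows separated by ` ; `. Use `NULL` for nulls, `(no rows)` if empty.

Partition tickets by status; compute SUM(age_days) within each group.
HAVING: keep groups where SUM(age_days) <= 32.
  active: ids {2, 4, 5, 6, 8, 10, 14} → SUM(age_days)=166
  open: ids {1, 13} → SUM(age_days)=79
  shipped: ids {3, 7, 9, 11, 12} → SUM(age_days)=137

(no rows)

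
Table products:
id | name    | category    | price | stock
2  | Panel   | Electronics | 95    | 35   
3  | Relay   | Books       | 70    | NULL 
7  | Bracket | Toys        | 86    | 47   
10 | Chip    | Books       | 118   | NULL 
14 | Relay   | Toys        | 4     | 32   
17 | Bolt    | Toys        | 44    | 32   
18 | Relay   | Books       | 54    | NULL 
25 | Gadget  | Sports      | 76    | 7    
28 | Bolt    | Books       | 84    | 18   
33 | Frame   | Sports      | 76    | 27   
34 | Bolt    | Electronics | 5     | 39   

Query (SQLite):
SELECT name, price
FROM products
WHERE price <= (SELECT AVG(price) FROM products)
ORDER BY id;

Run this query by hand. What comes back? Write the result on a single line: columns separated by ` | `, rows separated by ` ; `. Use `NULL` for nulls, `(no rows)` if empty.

Scalar subquery: AVG(price) over all products rows = 64.727273 (≈; comparison uses full precision).
Keep rows where price <= that value.

Relay | 4 ; Bolt | 44 ; Relay | 54 ; Bolt | 5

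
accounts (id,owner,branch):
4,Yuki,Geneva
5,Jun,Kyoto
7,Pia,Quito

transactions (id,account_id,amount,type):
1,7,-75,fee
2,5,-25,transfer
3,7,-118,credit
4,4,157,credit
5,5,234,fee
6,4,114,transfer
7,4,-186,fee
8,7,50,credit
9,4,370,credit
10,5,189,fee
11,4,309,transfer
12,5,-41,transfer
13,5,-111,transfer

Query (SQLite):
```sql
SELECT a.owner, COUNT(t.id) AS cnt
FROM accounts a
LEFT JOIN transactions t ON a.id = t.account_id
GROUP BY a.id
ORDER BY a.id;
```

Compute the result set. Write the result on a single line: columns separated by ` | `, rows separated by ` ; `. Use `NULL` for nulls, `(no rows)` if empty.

LEFT JOIN keeps every accounts row; unmatched ones get NULL for transactions columns.
Group by accounts.id and compute COUNT(t.id). COUNT(col) of an all-NULL group is 0.
  4: ids {4, 6, 7, 9, 11} → COUNT(t.id)=5
  5: ids {2, 5, 10, 12, 13} → COUNT(t.id)=5
  7: ids {1, 3, 8} → COUNT(t.id)=3

Yuki | 5 ; Jun | 5 ; Pia | 3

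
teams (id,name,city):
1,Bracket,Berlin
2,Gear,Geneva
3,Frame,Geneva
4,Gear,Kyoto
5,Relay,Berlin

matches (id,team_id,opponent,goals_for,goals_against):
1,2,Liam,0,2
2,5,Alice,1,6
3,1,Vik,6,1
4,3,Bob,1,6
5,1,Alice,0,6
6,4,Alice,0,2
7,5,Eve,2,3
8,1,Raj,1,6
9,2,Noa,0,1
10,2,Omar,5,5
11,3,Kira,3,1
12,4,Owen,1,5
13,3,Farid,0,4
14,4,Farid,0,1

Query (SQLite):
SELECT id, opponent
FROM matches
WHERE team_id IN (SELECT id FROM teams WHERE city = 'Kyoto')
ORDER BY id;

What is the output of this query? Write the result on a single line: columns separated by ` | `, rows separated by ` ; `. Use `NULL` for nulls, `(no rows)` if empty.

6 | Alice ; 12 | Owen ; 14 | Farid

Inner query: teams.id where city = 'Kyoto'.
Outer: keep matches rows whose team_id is in that set.
Inner query → {4}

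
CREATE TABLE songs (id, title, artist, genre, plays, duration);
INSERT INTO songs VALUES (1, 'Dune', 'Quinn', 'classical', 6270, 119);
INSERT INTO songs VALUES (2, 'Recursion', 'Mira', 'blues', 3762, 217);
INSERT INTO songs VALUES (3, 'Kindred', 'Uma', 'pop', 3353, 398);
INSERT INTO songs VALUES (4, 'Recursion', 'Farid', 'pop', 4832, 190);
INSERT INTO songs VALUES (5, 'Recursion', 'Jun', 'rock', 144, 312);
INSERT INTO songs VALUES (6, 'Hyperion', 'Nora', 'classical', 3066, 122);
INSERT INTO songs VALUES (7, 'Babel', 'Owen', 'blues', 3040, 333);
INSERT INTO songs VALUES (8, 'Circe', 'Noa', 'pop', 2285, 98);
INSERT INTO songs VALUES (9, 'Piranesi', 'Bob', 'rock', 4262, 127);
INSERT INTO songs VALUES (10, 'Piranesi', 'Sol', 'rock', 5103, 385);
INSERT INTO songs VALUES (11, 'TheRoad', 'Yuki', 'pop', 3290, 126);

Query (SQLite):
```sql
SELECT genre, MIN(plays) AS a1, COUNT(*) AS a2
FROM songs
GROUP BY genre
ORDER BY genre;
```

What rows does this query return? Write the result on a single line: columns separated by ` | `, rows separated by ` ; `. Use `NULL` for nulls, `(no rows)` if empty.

Group songs by genre.
Per group compute: MIN(plays), COUNT(*).
  blues: ids {2, 7} → MIN(plays)=3040, COUNT(*)=2
  classical: ids {1, 6} → MIN(plays)=3066, COUNT(*)=2
  pop: ids {3, 4, 8, 11} → MIN(plays)=2285, COUNT(*)=4
  rock: ids {5, 9, 10} → MIN(plays)=144, COUNT(*)=3

blues | 3040 | 2 ; classical | 3066 | 2 ; pop | 2285 | 4 ; rock | 144 | 3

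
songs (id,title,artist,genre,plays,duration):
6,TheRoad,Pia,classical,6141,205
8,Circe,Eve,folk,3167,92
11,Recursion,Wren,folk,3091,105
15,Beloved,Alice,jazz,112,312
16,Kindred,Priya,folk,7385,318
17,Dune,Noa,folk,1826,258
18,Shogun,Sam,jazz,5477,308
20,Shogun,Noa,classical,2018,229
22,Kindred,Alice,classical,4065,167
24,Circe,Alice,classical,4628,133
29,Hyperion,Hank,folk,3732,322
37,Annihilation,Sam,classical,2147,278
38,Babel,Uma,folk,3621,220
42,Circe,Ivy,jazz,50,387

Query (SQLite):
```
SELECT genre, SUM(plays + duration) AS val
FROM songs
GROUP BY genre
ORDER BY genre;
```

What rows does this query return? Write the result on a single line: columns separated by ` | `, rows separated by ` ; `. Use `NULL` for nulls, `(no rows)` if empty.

classical | 20011 ; folk | 24137 ; jazz | 6646

For each row compute plays + duration.
Group by genre; take SUM of the expression per group.
  classical: ids {6, 20, 22, 24, 37} → SUM(plays + duration)=20011
  folk: ids {8, 11, 16, 17, 29, 38} → SUM(plays + duration)=24137
  jazz: ids {15, 18, 42} → SUM(plays + duration)=6646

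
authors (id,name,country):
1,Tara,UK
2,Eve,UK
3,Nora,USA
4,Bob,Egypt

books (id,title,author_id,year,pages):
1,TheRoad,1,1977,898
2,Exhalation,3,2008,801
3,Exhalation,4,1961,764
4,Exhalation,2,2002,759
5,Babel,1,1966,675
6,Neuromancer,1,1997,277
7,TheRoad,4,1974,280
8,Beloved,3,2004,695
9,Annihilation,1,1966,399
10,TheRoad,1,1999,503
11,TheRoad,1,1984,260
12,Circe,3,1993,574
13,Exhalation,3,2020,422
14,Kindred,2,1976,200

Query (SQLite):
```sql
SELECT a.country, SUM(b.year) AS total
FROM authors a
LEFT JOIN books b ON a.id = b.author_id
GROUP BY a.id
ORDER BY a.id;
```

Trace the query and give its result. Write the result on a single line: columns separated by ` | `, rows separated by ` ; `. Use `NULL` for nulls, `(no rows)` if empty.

LEFT JOIN keeps every authors row; unmatched ones get NULL for books columns.
Group by authors.id and compute SUM(b.year). SUM over an all-NULL group is NULL.
  1: ids {1, 5, 6, 9, 10, 11} → SUM(b.year)=11889
  2: ids {4, 14} → SUM(b.year)=3978
  3: ids {2, 8, 12, 13} → SUM(b.year)=8025
  4: ids {3, 7} → SUM(b.year)=3935

UK | 11889 ; UK | 3978 ; USA | 8025 ; Egypt | 3935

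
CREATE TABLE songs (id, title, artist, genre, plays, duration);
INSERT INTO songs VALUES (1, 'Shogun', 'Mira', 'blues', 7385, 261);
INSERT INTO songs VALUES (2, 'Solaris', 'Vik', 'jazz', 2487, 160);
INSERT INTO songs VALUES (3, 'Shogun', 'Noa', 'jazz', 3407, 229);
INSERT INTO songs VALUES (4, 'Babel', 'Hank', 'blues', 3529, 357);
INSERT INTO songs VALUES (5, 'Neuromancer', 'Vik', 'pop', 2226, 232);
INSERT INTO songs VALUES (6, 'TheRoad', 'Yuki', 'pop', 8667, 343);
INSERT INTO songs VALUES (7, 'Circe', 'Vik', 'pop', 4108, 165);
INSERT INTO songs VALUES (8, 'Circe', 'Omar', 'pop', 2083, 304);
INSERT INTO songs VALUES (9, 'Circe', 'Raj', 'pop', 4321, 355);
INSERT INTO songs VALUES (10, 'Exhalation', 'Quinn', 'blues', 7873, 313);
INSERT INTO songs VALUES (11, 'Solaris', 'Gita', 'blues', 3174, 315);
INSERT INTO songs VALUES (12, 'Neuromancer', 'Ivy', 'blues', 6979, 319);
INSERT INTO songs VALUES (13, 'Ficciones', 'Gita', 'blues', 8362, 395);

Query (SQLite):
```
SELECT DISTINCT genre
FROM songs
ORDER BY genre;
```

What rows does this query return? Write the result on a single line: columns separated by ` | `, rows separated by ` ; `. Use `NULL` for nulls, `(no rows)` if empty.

Collect distinct genre values from songs.

blues ; jazz ; pop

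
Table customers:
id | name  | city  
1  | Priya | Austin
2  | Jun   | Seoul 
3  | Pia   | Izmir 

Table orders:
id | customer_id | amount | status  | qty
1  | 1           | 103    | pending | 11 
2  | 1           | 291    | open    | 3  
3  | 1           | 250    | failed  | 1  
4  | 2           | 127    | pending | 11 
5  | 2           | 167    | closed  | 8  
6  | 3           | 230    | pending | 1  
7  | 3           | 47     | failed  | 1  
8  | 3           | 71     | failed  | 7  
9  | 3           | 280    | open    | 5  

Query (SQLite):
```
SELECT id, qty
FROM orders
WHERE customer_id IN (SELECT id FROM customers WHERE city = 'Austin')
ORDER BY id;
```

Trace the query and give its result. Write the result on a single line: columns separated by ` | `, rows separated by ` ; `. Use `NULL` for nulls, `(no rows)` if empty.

1 | 11 ; 2 | 3 ; 3 | 1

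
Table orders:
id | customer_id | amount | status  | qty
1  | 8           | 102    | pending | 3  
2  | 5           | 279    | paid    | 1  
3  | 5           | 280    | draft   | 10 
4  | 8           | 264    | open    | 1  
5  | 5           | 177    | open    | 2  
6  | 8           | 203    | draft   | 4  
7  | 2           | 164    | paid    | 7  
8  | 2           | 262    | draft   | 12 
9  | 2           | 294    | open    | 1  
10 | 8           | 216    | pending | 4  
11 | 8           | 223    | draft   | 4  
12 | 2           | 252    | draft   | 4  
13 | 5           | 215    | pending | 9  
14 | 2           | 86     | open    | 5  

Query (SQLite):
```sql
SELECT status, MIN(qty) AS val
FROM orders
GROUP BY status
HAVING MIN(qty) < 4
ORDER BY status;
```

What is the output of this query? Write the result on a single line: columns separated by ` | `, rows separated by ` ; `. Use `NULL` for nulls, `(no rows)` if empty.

Partition orders by status; compute MIN(qty) within each group.
HAVING: keep groups where MIN(qty) < 4.
  draft: ids {3, 6, 8, 11, 12} → MIN(qty)=4
  open: ids {4, 5, 9, 14} → MIN(qty)=1
  paid: ids {2, 7} → MIN(qty)=1
  pending: ids {1, 10, 13} → MIN(qty)=3

open | 1 ; paid | 1 ; pending | 3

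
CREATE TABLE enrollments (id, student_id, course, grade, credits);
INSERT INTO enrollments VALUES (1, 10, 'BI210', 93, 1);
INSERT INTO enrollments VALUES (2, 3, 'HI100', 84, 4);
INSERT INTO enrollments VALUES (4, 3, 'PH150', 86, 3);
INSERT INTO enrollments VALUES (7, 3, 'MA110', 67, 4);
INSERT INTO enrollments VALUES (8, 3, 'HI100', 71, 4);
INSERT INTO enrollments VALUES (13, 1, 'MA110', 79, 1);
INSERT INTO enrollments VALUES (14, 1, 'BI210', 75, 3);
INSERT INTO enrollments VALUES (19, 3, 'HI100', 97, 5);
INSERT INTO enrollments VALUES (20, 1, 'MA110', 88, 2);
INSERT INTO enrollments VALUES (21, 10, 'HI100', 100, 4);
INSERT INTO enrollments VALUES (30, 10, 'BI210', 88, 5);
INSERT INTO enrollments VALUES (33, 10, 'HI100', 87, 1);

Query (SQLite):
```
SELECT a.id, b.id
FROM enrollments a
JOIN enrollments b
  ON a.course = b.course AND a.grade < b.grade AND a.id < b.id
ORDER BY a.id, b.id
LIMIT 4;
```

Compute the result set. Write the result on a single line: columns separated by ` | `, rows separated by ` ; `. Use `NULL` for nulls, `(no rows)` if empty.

Pairs (a,b) with same course, a.grade < b.grade, a.id < b.id.
course groups: BI210:{1,14,30} HI100:{2,8,19,21,33} MA110:{7,13,20} PH150:{4}
Ordered by (a.id, b.id); first 4.

2 | 19 ; 2 | 21 ; 2 | 33 ; 7 | 13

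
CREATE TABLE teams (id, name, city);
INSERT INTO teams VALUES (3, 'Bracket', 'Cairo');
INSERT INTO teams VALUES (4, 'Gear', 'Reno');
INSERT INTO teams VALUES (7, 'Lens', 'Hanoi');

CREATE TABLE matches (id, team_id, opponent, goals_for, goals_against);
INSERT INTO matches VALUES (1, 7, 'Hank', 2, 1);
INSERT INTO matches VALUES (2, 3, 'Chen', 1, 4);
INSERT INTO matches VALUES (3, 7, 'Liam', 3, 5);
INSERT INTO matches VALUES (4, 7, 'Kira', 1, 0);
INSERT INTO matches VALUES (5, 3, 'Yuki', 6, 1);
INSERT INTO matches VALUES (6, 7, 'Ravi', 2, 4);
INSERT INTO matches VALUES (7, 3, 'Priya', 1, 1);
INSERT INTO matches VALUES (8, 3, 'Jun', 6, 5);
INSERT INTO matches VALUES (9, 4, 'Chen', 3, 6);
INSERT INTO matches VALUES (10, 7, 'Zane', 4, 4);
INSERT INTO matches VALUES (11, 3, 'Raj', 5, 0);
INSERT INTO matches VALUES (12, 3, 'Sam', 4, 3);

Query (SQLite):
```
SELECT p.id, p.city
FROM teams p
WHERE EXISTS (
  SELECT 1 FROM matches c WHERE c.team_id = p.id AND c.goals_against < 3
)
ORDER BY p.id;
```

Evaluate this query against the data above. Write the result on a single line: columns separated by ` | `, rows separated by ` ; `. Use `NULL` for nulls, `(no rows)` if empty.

3 | Cairo ; 7 | Hanoi

For each teams row, check whether any matches with matching team_id has goals_against < 3.
Keep rows where that is true.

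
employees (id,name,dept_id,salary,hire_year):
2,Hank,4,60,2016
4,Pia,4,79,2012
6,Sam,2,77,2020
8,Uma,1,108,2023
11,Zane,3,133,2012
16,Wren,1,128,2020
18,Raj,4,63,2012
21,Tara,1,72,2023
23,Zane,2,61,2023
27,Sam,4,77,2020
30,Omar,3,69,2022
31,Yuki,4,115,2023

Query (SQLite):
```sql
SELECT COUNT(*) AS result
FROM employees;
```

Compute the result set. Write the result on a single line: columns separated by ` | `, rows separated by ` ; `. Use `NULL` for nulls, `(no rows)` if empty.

12

All salary values: [60, 79, 77, 108, 133, 128, 63, 72, 61, 77, 69, 115].
COUNT(*) counts rows → 12.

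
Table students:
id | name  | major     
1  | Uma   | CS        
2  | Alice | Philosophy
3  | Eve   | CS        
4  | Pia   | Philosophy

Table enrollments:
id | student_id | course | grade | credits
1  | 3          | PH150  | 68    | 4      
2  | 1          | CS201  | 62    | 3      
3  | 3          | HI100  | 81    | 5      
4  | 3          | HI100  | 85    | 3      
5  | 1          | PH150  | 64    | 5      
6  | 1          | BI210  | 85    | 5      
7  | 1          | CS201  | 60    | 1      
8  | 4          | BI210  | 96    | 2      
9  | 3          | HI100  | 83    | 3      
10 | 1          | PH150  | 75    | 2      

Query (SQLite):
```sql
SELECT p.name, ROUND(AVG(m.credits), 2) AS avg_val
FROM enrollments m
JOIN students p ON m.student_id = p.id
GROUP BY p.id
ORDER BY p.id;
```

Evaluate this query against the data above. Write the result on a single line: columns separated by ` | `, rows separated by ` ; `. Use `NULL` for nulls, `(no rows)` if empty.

Join each enrollments row to its students via student_id.
Group joined rows by students.id; compute ROUND(AVG(m.credits), 2) per group.
  1: ids {2, 5, 6, 7, 10} → ROUND(AVG(m.credits), 2)=3.2
  3: ids {1, 3, 4, 9} → ROUND(AVG(m.credits), 2)=3.75
  4: ids {8} → ROUND(AVG(m.credits), 2)=2

Uma | 3.2 ; Eve | 3.75 ; Pia | 2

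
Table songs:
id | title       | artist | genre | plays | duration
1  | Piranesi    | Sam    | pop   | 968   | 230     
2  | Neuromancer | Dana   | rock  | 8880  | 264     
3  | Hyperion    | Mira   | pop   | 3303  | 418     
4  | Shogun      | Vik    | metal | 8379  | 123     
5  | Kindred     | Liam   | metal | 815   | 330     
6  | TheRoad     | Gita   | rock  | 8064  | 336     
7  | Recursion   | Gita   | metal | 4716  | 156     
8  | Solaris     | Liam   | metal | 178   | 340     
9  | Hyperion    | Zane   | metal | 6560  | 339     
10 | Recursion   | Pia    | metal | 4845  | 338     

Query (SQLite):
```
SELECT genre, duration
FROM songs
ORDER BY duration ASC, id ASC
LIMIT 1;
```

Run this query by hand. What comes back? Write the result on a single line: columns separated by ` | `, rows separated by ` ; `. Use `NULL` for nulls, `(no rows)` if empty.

metal | 123

Sort by duration asc, tiebreak id asc: (123, id=4), (156, id=7), (230, id=1), (264, id=2) …. Take first 1.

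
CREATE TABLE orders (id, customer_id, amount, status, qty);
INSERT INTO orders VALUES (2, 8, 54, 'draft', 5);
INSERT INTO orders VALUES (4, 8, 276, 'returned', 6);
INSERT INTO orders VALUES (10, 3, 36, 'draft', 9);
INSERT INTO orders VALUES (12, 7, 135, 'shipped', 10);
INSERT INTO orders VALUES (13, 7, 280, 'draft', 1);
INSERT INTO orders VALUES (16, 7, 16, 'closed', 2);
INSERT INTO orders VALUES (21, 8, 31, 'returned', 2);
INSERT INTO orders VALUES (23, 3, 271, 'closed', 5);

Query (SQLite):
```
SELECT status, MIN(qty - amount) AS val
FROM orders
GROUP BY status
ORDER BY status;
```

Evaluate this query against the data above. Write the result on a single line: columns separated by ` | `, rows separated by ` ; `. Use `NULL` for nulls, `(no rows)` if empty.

closed | -266 ; draft | -279 ; returned | -270 ; shipped | -125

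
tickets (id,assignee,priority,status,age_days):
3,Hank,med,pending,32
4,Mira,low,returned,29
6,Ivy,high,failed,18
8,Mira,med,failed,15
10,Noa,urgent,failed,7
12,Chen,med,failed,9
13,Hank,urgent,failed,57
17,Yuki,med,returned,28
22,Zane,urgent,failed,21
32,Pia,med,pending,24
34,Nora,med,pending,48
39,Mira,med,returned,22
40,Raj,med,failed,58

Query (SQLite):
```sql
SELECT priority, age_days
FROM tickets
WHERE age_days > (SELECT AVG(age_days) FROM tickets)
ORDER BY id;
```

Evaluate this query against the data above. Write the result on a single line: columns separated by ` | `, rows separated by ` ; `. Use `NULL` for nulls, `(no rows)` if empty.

med | 32 ; low | 29 ; urgent | 57 ; med | 48 ; med | 58

Scalar subquery: AVG(age_days) over all tickets rows = 28.307692 (≈; comparison uses full precision).
Keep rows where age_days > that value.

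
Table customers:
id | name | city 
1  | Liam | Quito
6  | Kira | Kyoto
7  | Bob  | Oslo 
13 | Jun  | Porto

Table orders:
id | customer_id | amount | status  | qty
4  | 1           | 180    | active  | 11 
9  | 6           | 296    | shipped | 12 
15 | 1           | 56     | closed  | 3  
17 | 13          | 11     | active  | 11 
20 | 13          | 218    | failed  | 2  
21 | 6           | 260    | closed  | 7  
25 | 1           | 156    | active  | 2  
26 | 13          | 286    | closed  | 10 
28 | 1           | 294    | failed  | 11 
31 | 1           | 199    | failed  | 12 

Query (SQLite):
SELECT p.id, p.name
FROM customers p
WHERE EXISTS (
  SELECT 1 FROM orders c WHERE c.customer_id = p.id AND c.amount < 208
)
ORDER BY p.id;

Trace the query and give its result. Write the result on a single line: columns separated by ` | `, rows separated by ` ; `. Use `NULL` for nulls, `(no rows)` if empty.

1 | Liam ; 13 | Jun

For each customers row, check whether any orders with matching customer_id has amount < 208.
Keep rows where that is true.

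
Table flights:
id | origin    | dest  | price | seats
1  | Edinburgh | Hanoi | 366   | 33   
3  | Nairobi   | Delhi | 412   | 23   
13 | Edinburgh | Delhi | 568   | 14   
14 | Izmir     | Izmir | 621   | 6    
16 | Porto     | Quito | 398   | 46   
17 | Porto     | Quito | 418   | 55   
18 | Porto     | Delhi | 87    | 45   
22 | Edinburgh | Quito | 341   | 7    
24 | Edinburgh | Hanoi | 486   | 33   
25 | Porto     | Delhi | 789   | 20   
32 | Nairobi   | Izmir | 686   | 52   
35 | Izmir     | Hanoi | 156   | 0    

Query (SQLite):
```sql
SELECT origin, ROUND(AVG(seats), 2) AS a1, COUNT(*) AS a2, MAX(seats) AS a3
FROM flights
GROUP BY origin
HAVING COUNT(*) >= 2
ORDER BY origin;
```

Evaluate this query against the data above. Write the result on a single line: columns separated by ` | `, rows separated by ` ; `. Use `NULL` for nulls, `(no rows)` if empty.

Edinburgh | 21.75 | 4 | 33 ; Izmir | 3 | 2 | 6 ; Nairobi | 37.5 | 2 | 52 ; Porto | 41.5 | 4 | 55

Group flights by origin.
Per group compute: ROUND(AVG(seats), 2), COUNT(*), MAX(seats).
HAVING: drop groups with fewer than 2 rows.
  Edinburgh: ids {1, 13, 22, 24} → ROUND(AVG(seats), 2)=21.75, COUNT(*)=4, MAX(seats)=33
  Izmir: ids {14, 35} → ROUND(AVG(seats), 2)=3, COUNT(*)=2, MAX(seats)=6
  Nairobi: ids {3, 32} → ROUND(AVG(seats), 2)=37.5, COUNT(*)=2, MAX(seats)=52
  Porto: ids {16, 17, 18, 25} → ROUND(AVG(seats), 2)=41.5, COUNT(*)=4, MAX(seats)=55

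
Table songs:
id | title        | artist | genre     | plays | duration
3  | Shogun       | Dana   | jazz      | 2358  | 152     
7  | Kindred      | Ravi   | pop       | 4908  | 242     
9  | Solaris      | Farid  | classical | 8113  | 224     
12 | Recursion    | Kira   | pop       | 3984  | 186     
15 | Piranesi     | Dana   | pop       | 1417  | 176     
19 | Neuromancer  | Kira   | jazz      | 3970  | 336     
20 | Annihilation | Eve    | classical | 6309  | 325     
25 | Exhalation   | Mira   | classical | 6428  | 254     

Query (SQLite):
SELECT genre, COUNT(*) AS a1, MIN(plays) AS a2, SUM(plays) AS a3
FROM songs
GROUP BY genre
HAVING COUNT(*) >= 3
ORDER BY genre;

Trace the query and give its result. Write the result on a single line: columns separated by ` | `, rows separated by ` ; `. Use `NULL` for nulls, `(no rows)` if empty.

classical | 3 | 6309 | 20850 ; pop | 3 | 1417 | 10309

Group songs by genre.
Per group compute: COUNT(*), MIN(plays), SUM(plays).
HAVING: drop groups with fewer than 3 rows.
  classical: ids {9, 20, 25} → COUNT(*)=3, MIN(plays)=6309, SUM(plays)=20850
  jazz: ids {3, 19} → COUNT(*)=2, MIN(plays)=2358, SUM(plays)=6328
  pop: ids {7, 12, 15} → COUNT(*)=3, MIN(plays)=1417, SUM(plays)=10309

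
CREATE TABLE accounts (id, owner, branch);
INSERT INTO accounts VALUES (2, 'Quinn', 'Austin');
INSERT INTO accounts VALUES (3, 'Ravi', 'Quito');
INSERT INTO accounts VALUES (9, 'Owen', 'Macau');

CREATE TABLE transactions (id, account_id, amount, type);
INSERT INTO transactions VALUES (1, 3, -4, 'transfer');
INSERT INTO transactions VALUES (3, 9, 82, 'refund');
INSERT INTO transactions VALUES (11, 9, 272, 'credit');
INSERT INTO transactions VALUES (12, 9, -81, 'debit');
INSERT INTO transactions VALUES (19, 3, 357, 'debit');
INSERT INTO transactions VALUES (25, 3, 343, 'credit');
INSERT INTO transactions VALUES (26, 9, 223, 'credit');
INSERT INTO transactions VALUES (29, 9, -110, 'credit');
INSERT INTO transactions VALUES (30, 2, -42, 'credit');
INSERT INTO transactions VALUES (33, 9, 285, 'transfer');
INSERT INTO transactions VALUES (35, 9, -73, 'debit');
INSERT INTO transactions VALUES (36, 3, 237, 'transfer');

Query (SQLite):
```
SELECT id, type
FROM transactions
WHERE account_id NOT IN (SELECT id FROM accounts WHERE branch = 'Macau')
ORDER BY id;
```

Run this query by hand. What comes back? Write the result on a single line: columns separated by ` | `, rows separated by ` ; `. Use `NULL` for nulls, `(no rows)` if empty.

1 | transfer ; 19 | debit ; 25 | credit ; 30 | credit ; 36 | transfer

Inner query: accounts.id where branch = 'Macau'.
Outer: keep transactions rows whose account_id is not in that set.
Inner query → {9}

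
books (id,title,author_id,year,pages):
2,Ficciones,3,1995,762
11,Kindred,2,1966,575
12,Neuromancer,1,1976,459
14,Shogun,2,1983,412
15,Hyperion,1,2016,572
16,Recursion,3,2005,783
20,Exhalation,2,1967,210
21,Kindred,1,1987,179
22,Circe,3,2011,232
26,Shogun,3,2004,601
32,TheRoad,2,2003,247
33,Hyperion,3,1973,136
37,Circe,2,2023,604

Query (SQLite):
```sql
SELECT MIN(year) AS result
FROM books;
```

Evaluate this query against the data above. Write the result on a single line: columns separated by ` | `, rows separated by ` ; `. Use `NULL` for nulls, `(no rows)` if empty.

1966

All year values: [1995, 1966, 1976, 1983, 2016, 2005, 1967, 1987, 2011, 2004, 2003, 1973, 2023].
MIN of non-NULL values = 1966.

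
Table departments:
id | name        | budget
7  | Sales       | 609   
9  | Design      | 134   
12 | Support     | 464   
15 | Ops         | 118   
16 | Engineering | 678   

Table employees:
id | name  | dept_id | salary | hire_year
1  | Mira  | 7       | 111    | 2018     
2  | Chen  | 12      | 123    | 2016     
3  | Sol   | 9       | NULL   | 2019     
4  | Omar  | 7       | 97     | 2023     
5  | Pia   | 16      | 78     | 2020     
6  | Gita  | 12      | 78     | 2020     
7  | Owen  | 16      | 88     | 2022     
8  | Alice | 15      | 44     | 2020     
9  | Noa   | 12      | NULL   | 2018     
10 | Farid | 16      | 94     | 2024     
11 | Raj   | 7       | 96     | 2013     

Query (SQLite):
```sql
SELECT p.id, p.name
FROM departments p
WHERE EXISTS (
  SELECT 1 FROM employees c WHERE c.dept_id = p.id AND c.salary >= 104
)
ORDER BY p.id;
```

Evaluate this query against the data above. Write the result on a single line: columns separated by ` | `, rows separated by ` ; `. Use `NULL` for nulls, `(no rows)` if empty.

For each departments row, check whether any employees with matching dept_id has salary >= 104.
Keep rows where that is true.

7 | Sales ; 12 | Support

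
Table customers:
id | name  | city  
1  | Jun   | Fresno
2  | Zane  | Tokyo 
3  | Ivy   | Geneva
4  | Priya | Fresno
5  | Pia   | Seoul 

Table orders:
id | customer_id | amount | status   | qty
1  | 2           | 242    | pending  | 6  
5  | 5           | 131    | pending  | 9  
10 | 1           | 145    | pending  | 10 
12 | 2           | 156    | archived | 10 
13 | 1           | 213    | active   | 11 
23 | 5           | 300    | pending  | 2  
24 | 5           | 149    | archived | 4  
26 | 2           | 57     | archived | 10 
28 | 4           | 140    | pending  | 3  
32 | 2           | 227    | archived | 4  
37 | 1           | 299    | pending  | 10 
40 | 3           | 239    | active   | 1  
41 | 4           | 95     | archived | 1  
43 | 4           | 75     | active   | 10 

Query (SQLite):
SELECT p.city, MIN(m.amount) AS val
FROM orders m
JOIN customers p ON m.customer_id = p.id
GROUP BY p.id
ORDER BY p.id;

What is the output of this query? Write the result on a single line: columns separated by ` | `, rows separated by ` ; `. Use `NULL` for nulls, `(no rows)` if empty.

Join each orders row to its customers via customer_id.
Group joined rows by customers.id; compute MIN(m.amount) per group.
  1: ids {10, 13, 37} → MIN(m.amount)=145
  2: ids {1, 12, 26, 32} → MIN(m.amount)=57
  3: ids {40} → MIN(m.amount)=239
  4: ids {28, 41, 43} → MIN(m.amount)=75
  5: ids {5, 23, 24} → MIN(m.amount)=131

Fresno | 145 ; Tokyo | 57 ; Geneva | 239 ; Fresno | 75 ; Seoul | 131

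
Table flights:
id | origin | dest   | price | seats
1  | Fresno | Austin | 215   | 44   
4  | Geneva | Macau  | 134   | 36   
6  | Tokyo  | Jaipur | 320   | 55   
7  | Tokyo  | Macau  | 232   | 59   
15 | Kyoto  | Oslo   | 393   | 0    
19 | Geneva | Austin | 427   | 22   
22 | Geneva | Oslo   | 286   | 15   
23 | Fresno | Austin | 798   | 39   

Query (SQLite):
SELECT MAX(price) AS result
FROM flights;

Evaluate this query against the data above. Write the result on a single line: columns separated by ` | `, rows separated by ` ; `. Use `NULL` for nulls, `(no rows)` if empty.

All price values: [215, 134, 320, 232, 393, 427, 286, 798].
MAX of non-NULL values = 798.

798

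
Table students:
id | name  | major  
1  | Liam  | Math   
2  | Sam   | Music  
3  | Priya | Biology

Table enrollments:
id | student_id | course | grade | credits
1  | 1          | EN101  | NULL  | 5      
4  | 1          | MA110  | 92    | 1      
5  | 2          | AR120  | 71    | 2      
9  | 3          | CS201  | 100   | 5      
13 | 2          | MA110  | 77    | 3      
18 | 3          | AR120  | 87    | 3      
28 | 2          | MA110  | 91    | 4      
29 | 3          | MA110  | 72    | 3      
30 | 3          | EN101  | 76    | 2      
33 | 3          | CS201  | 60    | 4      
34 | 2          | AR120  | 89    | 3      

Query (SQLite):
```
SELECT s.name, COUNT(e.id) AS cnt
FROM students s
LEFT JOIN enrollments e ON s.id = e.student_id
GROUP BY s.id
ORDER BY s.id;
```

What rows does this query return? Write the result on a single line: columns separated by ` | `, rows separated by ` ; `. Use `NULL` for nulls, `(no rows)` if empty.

Liam | 2 ; Sam | 4 ; Priya | 5

LEFT JOIN keeps every students row; unmatched ones get NULL for enrollments columns.
Group by students.id and compute COUNT(e.id). COUNT(col) of an all-NULL group is 0.
  1: ids {1, 4} → COUNT(e.id)=2
  2: ids {5, 13, 28, 34} → COUNT(e.id)=4
  3: ids {9, 18, 29, 30, 33} → COUNT(e.id)=5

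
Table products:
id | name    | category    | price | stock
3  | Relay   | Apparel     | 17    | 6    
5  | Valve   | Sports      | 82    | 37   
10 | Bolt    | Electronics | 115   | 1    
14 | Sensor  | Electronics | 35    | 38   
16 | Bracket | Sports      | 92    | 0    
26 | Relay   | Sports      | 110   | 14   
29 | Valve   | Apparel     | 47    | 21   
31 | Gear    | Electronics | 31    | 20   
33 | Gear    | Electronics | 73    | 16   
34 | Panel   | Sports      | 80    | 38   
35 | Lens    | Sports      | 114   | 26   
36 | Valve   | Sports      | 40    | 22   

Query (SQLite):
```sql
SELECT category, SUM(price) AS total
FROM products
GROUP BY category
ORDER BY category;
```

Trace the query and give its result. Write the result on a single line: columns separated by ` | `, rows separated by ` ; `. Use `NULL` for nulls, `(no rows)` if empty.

Apparel | 64 ; Electronics | 254 ; Sports | 518

Partition products by category; compute SUM(price) within each group.
  Apparel: ids {3, 29} → SUM(price)=64
  Electronics: ids {10, 14, 31, 33} → SUM(price)=254
  Sports: ids {5, 16, 26, 34, 35, 36} → SUM(price)=518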